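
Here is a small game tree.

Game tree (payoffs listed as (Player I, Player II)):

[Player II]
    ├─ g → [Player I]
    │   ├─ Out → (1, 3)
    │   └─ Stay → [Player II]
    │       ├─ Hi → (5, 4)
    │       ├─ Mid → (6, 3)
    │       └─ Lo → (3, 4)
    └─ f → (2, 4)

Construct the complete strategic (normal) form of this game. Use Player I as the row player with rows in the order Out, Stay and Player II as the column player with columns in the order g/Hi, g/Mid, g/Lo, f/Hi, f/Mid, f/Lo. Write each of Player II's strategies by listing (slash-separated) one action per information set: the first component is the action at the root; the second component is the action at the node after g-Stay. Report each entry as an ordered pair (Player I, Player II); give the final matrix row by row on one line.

Out: (1,3) (1,3) (1,3) (2,4) (2,4) (2,4) | Stay: (5,4) (6,3) (3,4) (2,4) (2,4) (2,4)

         g/Hi    g/Mid     g/Lo     f/Hi    f/Mid     f/Lo
 Out    (1,3)    (1,3)    (1,3)    (2,4)    (2,4)    (2,4)
Stay    (5,4)    (6,3)    (3,4)    (2,4)    (2,4)    (2,4)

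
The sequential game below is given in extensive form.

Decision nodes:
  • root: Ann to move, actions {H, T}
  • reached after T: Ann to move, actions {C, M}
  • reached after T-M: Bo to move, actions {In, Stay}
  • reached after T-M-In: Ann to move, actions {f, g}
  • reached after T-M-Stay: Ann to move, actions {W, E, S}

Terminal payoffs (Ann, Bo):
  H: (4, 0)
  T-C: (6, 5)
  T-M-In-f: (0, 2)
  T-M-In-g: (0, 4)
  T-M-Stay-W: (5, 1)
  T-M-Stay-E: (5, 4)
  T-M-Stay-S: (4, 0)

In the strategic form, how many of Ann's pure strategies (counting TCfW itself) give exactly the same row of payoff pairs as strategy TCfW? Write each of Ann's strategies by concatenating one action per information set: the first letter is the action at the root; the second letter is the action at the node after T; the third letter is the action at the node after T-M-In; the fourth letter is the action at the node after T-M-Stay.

6

Row for TCfW (columns In, Stay): (6,5) (6,5).
Under TCfW, Ann's choice at the node after T-M-In and at the node after T-M-Stay can never be reached regardless of what Bo does, so varying those choices leaves every outcome unchanged.
Holding the reachable choices fixed and varying the unreachable ones freely already gives 2 × 3 = 6 equivalent strategies.
No other strategy reproduces this row, so those 6 are the full class: TCfW, TCfE, TCfS, TCgW, TCgE, TCgS.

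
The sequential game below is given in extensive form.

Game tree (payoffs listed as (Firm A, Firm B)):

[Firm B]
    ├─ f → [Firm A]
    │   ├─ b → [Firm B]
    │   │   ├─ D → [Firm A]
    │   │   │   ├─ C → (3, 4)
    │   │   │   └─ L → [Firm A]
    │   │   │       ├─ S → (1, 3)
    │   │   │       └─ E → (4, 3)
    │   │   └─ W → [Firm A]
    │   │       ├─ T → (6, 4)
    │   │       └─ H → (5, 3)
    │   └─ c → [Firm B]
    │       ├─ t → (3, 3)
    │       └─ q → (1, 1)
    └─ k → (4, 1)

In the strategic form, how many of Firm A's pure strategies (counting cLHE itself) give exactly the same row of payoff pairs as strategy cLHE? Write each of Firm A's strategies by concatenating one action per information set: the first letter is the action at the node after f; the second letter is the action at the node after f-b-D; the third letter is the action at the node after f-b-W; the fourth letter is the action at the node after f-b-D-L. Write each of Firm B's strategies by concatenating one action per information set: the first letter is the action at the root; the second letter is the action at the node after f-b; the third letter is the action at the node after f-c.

8

Row for cLHE (columns fDt, fDq, fWt, fWq, kDt, kDq, kWt, kWq): (3,3) (1,1) (3,3) (1,1) (4,1) (4,1) (4,1) (4,1).
Under cLHE, Firm A's choice at the node after f-b-D and at the node after f-b-W and at the node after f-b-D-L can never be reached regardless of what Firm B does, so varying those choices leaves every outcome unchanged.
Holding the reachable choices fixed and varying the unreachable ones freely already gives 2 × 2 × 2 = 8 equivalent strategies.
No other strategy reproduces this row, so those 8 are the full class: cCTS, cCTE, cCHS, cCHE, cLTS, cLTE, cLHS, cLHE.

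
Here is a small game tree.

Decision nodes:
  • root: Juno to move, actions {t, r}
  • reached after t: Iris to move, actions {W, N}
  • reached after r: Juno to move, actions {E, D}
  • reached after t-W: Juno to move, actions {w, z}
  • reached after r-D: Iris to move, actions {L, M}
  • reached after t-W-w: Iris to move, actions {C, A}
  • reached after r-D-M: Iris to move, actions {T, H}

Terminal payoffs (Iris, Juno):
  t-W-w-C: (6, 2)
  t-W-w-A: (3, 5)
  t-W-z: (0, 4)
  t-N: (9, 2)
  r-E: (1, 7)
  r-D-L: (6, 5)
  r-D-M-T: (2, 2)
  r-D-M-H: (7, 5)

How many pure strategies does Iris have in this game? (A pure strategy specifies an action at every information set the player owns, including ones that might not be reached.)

Iris owns the node after t with actions {W, N} — two choices.
Iris owns the node after r-D with actions {L, M} — two choices.
Iris owns the node after t-W-w with actions {C, A} — two choices.
Iris owns the node after r-D-M with actions {T, H} — two choices.
A pure strategy fixes one action at each information set independently, so the count is the product 2 × 2 × 2 × 2 = 16.

16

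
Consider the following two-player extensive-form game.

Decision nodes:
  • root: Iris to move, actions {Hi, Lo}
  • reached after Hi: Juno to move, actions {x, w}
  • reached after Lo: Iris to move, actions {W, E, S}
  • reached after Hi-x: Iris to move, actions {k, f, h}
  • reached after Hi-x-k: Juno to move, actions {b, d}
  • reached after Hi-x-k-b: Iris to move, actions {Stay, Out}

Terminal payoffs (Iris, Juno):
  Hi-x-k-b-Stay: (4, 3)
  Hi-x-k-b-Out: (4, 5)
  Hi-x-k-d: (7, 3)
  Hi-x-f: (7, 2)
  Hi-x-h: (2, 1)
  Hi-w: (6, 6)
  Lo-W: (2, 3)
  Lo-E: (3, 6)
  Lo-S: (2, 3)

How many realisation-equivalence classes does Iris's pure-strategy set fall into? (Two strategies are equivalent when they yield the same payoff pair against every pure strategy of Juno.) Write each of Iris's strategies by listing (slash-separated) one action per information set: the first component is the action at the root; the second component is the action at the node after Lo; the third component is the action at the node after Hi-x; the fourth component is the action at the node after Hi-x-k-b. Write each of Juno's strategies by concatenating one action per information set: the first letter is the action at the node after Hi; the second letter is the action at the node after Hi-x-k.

6

Iris has 36 pure strategies: Hi/W/k/Stay, Hi/W/k/Out, Hi/W/f/Stay, Hi/W/f/Out, Hi/W/h/Stay, Hi/W/h/Out, Hi/E/k/Stay, Hi/E/k/Out, Hi/E/f/Stay, Hi/E/f/Out, Hi/E/h/Stay, Hi/E/h/Out, Hi/S/k/Stay, Hi/S/k/Out, Hi/S/f/Stay, Hi/S/f/Out, Hi/S/h/Stay, Hi/S/h/Out, Lo/W/k/Stay, Lo/W/k/Out, Lo/W/f/Stay, Lo/W/f/Out, Lo/W/h/Stay, Lo/W/h/Out, Lo/E/k/Stay, Lo/E/k/Out, Lo/E/f/Stay, Lo/E/f/Out, Lo/E/h/Stay, Lo/E/h/Out, Lo/S/k/Stay, Lo/S/k/Out, Lo/S/f/Stay, Lo/S/f/Out, Lo/S/h/Stay, Lo/S/h/Out. Columns: xb, xd, wb, wd.
{Hi/W/k/Stay, Hi/E/k/Stay, Hi/S/k/Stay} → row (4,3) (7,3) (6,6) (6,6)
{Hi/W/k/Out, Hi/E/k/Out, Hi/S/k/Out} → row (4,5) (7,3) (6,6) (6,6)
{Hi/W/f/Stay, Hi/W/f/Out, Hi/E/f/Stay, Hi/E/f/Out, Hi/S/f/Stay, Hi/S/f/Out} → row (7,2) (7,2) (6,6) (6,6)
{Hi/W/h/Stay, Hi/W/h/Out, Hi/E/h/Stay, Hi/E/h/Out, Hi/S/h/Stay, Hi/S/h/Out} → row (2,1) (2,1) (6,6) (6,6)
{Lo/W/k/Stay, Lo/W/k/Out, Lo/W/f/Stay, Lo/W/f/Out, Lo/W/h/Stay, Lo/W/h/Out, Lo/S/k/Stay, Lo/S/k/Out, Lo/S/f/Stay, Lo/S/f/Out, Lo/S/h/Stay, Lo/S/h/Out} → row (2,3) (2,3) (2,3) (2,3)
{Lo/E/k/Stay, Lo/E/k/Out, Lo/E/f/Stay, Lo/E/f/Out, Lo/E/h/Stay, Lo/E/h/Out} → row (3,6) (3,6) (3,6) (3,6)
That's 6 distinct rows out of 36 strategies.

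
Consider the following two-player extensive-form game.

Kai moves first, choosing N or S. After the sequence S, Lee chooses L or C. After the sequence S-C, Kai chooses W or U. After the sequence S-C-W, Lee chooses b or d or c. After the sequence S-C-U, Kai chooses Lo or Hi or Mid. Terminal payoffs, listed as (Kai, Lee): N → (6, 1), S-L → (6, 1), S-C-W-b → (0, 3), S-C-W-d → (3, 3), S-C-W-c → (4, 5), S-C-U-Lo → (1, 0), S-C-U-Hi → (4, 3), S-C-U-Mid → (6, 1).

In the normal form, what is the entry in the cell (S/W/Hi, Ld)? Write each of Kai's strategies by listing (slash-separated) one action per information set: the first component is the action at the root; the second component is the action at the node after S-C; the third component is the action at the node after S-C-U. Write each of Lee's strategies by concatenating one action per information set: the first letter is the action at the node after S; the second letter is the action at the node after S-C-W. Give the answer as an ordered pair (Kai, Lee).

Trace the play path from the root:
  Kai plays S
  Lee plays L at [S]
→ terminal payoff (6, 1).
(Kai's choice at the node after S-C is never reached on this path, so it doesn't affect the outcome.)

(6, 1)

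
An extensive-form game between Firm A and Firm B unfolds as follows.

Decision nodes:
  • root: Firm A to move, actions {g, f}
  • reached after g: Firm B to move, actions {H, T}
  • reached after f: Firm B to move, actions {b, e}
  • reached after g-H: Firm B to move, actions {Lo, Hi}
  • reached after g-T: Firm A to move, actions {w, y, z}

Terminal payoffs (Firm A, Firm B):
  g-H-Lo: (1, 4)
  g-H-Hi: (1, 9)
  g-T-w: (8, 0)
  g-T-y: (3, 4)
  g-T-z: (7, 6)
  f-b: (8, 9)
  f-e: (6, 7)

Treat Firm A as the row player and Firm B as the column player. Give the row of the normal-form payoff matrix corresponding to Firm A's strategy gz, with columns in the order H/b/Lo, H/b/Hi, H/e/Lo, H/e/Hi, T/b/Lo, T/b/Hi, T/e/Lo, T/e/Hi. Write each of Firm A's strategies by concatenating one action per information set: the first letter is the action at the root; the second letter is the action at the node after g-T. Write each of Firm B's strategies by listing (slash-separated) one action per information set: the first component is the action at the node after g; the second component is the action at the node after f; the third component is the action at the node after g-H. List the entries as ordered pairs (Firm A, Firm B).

(1,4) (1,9) (1,4) (1,9) (7,6) (7,6) (7,6) (7,6)

vs H/b/Lo: Firm A plays g → Firm B plays H at [g] → Firm B plays Lo at [g-H] → (1, 4)
vs H/b/Hi: Firm A plays g → Firm B plays H at [g] → Firm B plays Hi at [g-H] → (1, 9)
vs H/e/Lo: Firm A plays g → Firm B plays H at [g] → Firm B plays Lo at [g-H] → (1, 4)
vs H/e/Hi: Firm A plays g → Firm B plays H at [g] → Firm B plays Hi at [g-H] → (1, 9)
vs T/b/Lo: Firm A plays g → Firm B plays T at [g] → Firm A plays z at [g-T] → (7, 6)
vs T/b/Hi: Firm A plays g → Firm B plays T at [g] → Firm A plays z at [g-T] → (7, 6)
vs T/e/Lo: Firm A plays g → Firm B plays T at [g] → Firm A plays z at [g-T] → (7, 6)
vs T/e/Hi: Firm A plays g → Firm B plays T at [g] → Firm A plays z at [g-T] → (7, 6)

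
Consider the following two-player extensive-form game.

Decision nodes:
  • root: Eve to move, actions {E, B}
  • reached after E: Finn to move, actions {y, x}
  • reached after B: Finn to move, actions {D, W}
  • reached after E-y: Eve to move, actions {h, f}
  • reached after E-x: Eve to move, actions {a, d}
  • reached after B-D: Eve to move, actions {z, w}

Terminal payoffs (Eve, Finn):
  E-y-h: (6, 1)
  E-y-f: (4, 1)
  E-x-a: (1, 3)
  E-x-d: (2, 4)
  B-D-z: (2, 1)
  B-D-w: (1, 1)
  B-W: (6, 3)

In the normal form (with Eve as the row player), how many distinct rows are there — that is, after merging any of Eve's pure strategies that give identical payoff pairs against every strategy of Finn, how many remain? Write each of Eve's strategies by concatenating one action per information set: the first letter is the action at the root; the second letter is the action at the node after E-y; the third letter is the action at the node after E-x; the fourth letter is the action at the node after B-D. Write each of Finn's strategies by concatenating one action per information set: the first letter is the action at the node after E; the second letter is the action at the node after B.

Eve has 16 pure strategies: Ehaz, Ehaw, Ehdz, Ehdw, Efaz, Efaw, Efdz, Efdw, Bhaz, Bhaw, Bhdz, Bhdw, Bfaz, Bfaw, Bfdz, Bfdw. Columns: yD, yW, xD, xW.
{Ehaz, Ehaw} → row (6,1) (6,1) (1,3) (1,3)
{Ehdz, Ehdw} → row (6,1) (6,1) (2,4) (2,4)
{Efaz, Efaw} → row (4,1) (4,1) (1,3) (1,3)
{Efdz, Efdw} → row (4,1) (4,1) (2,4) (2,4)
{Bhaz, Bhdz, Bfaz, Bfdz} → row (2,1) (6,3) (2,1) (6,3)
{Bhaw, Bhdw, Bfaw, Bfdw} → row (1,1) (6,3) (1,1) (6,3)
That's 6 distinct rows out of 16 strategies.

6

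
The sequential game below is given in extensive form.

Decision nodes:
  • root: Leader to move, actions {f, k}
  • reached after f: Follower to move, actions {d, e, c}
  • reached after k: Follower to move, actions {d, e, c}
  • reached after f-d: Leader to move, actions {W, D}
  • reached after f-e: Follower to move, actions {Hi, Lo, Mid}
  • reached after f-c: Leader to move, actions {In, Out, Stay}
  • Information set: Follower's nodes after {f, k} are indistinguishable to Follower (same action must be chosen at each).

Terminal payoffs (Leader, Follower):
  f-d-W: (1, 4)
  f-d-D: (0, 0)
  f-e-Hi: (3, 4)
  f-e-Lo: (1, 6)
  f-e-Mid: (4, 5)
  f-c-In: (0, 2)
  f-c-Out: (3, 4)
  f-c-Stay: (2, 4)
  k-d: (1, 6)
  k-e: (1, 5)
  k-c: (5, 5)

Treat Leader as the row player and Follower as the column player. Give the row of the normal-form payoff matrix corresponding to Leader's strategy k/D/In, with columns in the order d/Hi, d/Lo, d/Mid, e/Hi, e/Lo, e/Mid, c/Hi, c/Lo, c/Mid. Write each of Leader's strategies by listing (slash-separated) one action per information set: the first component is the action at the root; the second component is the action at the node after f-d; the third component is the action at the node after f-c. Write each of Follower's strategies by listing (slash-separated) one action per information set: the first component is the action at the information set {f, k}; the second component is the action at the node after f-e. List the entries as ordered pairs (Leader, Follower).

(1,6) (1,6) (1,6) (1,5) (1,5) (1,5) (5,5) (5,5) (5,5)

vs d/Hi: Leader plays k → Follower plays d at [k] → (1, 6)
vs d/Lo: Leader plays k → Follower plays d at [k] → (1, 6)
vs d/Mid: Leader plays k → Follower plays d at [k] → (1, 6)
vs e/Hi: Leader plays k → Follower plays e at [k] → (1, 5)
vs e/Lo: Leader plays k → Follower plays e at [k] → (1, 5)
vs e/Mid: Leader plays k → Follower plays e at [k] → (1, 5)
vs c/Hi: Leader plays k → Follower plays c at [k] → (5, 5)
vs c/Lo: Leader plays k → Follower plays c at [k] → (5, 5)
vs c/Mid: Leader plays k → Follower plays c at [k] → (5, 5)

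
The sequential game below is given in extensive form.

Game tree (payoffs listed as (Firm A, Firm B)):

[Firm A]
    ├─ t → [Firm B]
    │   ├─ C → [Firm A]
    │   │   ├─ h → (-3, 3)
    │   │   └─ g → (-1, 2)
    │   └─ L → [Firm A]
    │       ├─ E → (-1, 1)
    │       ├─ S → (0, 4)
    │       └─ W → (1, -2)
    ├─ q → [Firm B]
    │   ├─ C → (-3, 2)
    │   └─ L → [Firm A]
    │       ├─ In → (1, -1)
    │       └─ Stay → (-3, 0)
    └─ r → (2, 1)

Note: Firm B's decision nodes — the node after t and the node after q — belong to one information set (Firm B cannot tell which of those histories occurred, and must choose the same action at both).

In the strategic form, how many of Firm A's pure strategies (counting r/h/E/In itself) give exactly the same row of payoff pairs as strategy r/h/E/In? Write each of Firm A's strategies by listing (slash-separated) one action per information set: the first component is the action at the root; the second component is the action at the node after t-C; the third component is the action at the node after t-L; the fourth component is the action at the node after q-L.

Row for r/h/E/In (columns C, L): (2,1) (2,1).
Under r/h/E/In, Firm A's choice at the node after t-C and at the node after t-L and at the node after q-L can never be reached regardless of what Firm B does, so varying those choices leaves every outcome unchanged.
Holding the reachable choices fixed and varying the unreachable ones freely already gives 2 × 3 × 2 = 12 equivalent strategies.
No other strategy reproduces this row, so those 12 are the full class: r/h/E/In, r/h/E/Stay, r/h/S/In, r/h/S/Stay, r/h/W/In, r/h/W/Stay, r/g/E/In, r/g/E/Stay, r/g/S/In, r/g/S/Stay, r/g/W/In, r/g/W/Stay.

12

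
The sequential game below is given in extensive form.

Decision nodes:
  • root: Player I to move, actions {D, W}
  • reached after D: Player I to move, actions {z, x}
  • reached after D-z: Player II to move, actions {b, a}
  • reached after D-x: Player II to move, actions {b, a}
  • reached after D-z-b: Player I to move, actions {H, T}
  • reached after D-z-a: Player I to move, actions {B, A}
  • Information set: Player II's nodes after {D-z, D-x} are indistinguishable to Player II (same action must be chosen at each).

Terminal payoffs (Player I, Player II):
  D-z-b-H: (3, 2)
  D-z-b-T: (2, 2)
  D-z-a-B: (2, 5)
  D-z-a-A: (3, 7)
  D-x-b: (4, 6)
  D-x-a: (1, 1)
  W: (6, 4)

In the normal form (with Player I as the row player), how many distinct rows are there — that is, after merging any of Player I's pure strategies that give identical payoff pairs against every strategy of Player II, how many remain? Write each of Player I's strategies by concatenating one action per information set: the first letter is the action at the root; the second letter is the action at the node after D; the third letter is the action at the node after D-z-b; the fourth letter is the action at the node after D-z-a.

6

Player I has 16 pure strategies: DzHB, DzHA, DzTB, DzTA, DxHB, DxHA, DxTB, DxTA, WzHB, WzHA, WzTB, WzTA, WxHB, WxHA, WxTB, WxTA. Columns: b, a.
{DzHB} → row (3,2) (2,5)
{DzHA} → row (3,2) (3,7)
{DzTB} → row (2,2) (2,5)
{DzTA} → row (2,2) (3,7)
{DxHB, DxHA, DxTB, DxTA} → row (4,6) (1,1)
{WzHB, WzHA, WzTB, WzTA, WxHB, WxHA, WxTB, WxTA} → row (6,4) (6,4)
That's 6 distinct rows out of 16 strategies.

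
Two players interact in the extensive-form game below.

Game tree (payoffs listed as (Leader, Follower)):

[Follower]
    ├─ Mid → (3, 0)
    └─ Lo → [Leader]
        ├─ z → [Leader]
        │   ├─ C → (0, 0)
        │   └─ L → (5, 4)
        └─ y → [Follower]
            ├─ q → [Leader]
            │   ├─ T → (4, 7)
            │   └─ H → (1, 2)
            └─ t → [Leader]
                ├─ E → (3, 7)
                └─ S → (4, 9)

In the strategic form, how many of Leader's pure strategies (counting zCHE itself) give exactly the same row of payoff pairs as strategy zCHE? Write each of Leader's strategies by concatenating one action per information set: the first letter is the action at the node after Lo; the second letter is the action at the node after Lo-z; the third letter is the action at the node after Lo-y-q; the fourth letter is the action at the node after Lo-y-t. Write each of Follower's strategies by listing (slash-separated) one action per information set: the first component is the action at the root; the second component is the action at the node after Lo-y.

Row for zCHE (columns Mid/q, Mid/t, Lo/q, Lo/t): (3,0) (3,0) (0,0) (0,0).
Under zCHE, Leader's choice at the node after Lo-y-q and at the node after Lo-y-t can never be reached regardless of what Follower does, so varying those choices leaves every outcome unchanged.
Holding the reachable choices fixed and varying the unreachable ones freely already gives 2 × 2 = 4 equivalent strategies.
No other strategy reproduces this row, so those 4 are the full class: zCTE, zCTS, zCHE, zCHS.

4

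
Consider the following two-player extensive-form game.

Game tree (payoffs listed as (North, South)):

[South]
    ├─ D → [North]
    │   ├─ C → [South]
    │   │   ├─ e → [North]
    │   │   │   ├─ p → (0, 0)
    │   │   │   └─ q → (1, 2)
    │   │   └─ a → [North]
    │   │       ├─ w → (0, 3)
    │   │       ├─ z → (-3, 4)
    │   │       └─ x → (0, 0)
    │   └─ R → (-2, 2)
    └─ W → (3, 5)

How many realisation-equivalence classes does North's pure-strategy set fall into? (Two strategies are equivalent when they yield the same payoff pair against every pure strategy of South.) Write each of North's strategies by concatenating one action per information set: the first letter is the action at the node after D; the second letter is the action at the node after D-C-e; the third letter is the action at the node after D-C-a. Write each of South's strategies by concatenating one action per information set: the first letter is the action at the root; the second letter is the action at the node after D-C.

7

North has 12 pure strategies: Cpw, Cpz, Cpx, Cqw, Cqz, Cqx, Rpw, Rpz, Rpx, Rqw, Rqz, Rqx. Columns: De, Da, We, Wa.
{Cpw} → row (0,0) (0,3) (3,5) (3,5)
{Cpz} → row (0,0) (-3,4) (3,5) (3,5)
{Cpx} → row (0,0) (0,0) (3,5) (3,5)
{Cqw} → row (1,2) (0,3) (3,5) (3,5)
{Cqz} → row (1,2) (-3,4) (3,5) (3,5)
{Cqx} → row (1,2) (0,0) (3,5) (3,5)
{Rpw, Rpz, Rpx, Rqw, Rqz, Rqx} → row (-2,2) (-2,2) (3,5) (3,5)
That's 7 distinct rows out of 12 strategies.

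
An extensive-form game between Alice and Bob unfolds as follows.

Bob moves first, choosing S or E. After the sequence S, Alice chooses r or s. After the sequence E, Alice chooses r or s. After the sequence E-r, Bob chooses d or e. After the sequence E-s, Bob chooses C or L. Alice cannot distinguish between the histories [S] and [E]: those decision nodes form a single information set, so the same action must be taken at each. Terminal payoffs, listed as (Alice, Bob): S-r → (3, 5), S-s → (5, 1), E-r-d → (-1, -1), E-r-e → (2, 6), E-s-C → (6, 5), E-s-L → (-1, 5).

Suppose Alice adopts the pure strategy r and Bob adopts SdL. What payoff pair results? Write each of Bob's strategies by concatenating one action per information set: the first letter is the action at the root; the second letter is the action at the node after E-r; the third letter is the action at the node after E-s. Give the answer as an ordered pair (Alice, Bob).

Trace the play path from the root:
  Bob plays S
  Alice plays r at [S]
→ terminal payoff (3, 5).
(Bob's choice at the node after E-r is never reached on this path, so it doesn't affect the outcome.)

(3, 5)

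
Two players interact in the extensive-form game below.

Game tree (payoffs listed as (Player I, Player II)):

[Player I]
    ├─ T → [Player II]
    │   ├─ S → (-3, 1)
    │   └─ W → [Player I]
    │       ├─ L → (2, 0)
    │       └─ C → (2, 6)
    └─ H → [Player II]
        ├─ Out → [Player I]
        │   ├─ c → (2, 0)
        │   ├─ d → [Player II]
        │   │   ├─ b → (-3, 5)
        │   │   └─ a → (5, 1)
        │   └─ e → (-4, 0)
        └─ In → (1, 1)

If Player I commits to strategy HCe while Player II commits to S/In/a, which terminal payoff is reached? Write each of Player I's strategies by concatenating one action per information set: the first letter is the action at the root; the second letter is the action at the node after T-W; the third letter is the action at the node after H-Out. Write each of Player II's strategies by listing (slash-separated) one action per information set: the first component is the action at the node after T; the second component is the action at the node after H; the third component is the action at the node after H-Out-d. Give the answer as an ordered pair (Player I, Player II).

Trace the play path from the root:
  Player I plays H
  Player II plays In at [H]
→ terminal payoff (1, 1).
(Player I's choice at the node after T-W is never reached on this path, so it doesn't affect the outcome.)

(1, 1)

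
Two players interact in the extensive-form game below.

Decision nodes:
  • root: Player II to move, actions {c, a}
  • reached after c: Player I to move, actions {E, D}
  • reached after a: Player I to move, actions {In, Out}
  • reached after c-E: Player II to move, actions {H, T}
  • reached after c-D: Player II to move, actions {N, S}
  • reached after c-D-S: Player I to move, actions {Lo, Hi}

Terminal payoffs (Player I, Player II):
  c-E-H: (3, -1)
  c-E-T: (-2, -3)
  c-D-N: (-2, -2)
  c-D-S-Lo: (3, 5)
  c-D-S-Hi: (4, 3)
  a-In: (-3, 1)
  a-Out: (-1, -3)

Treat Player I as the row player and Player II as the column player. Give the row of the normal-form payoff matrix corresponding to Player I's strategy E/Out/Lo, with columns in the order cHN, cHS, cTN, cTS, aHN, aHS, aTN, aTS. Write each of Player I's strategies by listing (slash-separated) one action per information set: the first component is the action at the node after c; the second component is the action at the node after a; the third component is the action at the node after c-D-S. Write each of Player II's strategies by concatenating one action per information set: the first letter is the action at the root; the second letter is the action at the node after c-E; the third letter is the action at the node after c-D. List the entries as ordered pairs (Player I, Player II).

vs cHN: Player II plays c → Player I plays E at [c] → Player II plays H at [c-E] → (3, -1)
vs cHS: Player II plays c → Player I plays E at [c] → Player II plays H at [c-E] → (3, -1)
vs cTN: Player II plays c → Player I plays E at [c] → Player II plays T at [c-E] → (-2, -3)
vs cTS: Player II plays c → Player I plays E at [c] → Player II plays T at [c-E] → (-2, -3)
vs aHN: Player II plays a → Player I plays Out at [a] → (-1, -3)
vs aHS: Player II plays a → Player I plays Out at [a] → (-1, -3)
vs aTN: Player II plays a → Player I plays Out at [a] → (-1, -3)
vs aTS: Player II plays a → Player I plays Out at [a] → (-1, -3)

(3,-1) (3,-1) (-2,-3) (-2,-3) (-1,-3) (-1,-3) (-1,-3) (-1,-3)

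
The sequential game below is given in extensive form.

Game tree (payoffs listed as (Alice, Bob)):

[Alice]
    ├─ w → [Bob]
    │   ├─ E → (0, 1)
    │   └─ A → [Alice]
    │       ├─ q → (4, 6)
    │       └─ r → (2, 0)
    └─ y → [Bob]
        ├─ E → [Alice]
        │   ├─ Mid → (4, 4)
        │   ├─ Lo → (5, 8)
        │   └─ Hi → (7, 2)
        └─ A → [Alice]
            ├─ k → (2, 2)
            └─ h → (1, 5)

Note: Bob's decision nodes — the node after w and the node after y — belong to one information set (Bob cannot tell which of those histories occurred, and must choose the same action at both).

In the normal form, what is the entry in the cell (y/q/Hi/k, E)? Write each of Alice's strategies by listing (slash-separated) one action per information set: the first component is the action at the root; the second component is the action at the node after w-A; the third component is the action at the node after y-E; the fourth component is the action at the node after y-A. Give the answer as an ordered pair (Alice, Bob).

Trace the play path from the root:
  Alice plays y
  Bob plays E at [y]
  Alice plays Hi at [y-E]
→ terminal payoff (7, 2).
(Alice's choice at the node after w-A is never reached on this path, so it doesn't affect the outcome.)

(7, 2)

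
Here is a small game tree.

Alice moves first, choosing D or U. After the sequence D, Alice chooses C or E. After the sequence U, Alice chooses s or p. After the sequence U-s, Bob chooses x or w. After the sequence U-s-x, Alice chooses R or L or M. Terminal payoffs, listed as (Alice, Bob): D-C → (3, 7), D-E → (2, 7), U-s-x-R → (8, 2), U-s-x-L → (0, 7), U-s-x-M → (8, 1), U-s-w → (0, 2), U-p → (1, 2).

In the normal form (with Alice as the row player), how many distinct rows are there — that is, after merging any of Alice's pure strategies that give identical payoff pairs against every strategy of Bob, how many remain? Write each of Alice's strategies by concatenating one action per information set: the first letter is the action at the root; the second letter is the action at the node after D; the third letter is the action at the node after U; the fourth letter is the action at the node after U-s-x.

6

Alice has 24 pure strategies: DCsR, DCsL, DCsM, DCpR, DCpL, DCpM, DEsR, DEsL, DEsM, DEpR, DEpL, DEpM, UCsR, UCsL, UCsM, UCpR, UCpL, UCpM, UEsR, UEsL, UEsM, UEpR, UEpL, UEpM. Columns: x, w.
{DCsR, DCsL, DCsM, DCpR, DCpL, DCpM} → row (3,7) (3,7)
{DEsR, DEsL, DEsM, DEpR, DEpL, DEpM} → row (2,7) (2,7)
{UCsR, UEsR} → row (8,2) (0,2)
{UCsL, UEsL} → row (0,7) (0,2)
{UCsM, UEsM} → row (8,1) (0,2)
{UCpR, UCpL, UCpM, UEpR, UEpL, UEpM} → row (1,2) (1,2)
That's 6 distinct rows out of 24 strategies.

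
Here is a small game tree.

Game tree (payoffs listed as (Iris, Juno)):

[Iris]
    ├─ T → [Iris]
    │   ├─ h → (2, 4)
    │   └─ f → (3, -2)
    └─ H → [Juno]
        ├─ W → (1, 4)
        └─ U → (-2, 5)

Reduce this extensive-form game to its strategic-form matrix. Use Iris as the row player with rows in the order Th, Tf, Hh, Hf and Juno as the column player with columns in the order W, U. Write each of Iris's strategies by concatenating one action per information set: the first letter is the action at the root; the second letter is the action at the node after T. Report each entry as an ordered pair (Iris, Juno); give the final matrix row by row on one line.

            W        U
  Th    (2,4)    (2,4)
  Tf   (3,-2)   (3,-2)
  Hh    (1,4)   (-2,5)
  Hf    (1,4)   (-2,5)

Th: (2,4) (2,4) | Tf: (3,-2) (3,-2) | Hh: (1,4) (-2,5) | Hf: (1,4) (-2,5)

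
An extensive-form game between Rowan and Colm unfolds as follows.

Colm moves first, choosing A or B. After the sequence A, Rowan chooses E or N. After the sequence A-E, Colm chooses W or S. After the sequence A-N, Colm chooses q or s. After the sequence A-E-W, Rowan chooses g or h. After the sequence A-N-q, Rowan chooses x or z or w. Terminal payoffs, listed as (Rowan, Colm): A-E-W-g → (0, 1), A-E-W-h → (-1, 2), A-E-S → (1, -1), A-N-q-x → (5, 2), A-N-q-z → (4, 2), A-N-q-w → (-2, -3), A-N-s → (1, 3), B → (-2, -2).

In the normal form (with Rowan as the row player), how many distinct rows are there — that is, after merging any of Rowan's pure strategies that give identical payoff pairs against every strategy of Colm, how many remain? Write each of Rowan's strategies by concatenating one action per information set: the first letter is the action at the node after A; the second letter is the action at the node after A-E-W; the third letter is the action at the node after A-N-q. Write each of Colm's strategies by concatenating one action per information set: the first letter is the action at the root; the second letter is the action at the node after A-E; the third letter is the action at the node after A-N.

5

Rowan has 12 pure strategies: Egx, Egz, Egw, Ehx, Ehz, Ehw, Ngx, Ngz, Ngw, Nhx, Nhz, Nhw. Columns: AWq, AWs, ASq, ASs, BWq, BWs, BSq, BSs.
{Egx, Egz, Egw} → row (0,1) (0,1) (1,-1) (1,-1) (-2,-2) (-2,-2) (-2,-2) (-2,-2)
{Ehx, Ehz, Ehw} → row (-1,2) (-1,2) (1,-1) (1,-1) (-2,-2) (-2,-2) (-2,-2) (-2,-2)
{Ngx, Nhx} → row (5,2) (1,3) (5,2) (1,3) (-2,-2) (-2,-2) (-2,-2) (-2,-2)
{Ngz, Nhz} → row (4,2) (1,3) (4,2) (1,3) (-2,-2) (-2,-2) (-2,-2) (-2,-2)
{Ngw, Nhw} → row (-2,-3) (1,3) (-2,-3) (1,3) (-2,-2) (-2,-2) (-2,-2) (-2,-2)
That's 5 distinct rows out of 12 strategies.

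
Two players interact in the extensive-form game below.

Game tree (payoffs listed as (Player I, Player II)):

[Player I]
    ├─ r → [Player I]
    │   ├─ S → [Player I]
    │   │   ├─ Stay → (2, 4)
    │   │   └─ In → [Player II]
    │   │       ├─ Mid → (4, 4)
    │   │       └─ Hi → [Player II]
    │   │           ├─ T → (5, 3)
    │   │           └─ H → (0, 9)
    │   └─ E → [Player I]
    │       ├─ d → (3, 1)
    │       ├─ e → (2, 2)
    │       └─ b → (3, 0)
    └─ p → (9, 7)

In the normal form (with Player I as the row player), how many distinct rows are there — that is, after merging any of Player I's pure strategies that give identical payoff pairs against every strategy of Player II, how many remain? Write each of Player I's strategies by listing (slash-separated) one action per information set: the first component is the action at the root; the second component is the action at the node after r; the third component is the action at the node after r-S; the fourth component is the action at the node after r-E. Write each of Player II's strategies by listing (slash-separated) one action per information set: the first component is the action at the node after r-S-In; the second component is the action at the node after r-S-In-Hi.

Player I has 24 pure strategies: r/S/Stay/d, r/S/Stay/e, r/S/Stay/b, r/S/In/d, r/S/In/e, r/S/In/b, r/E/Stay/d, r/E/Stay/e, r/E/Stay/b, r/E/In/d, r/E/In/e, r/E/In/b, p/S/Stay/d, p/S/Stay/e, p/S/Stay/b, p/S/In/d, p/S/In/e, p/S/In/b, p/E/Stay/d, p/E/Stay/e, p/E/Stay/b, p/E/In/d, p/E/In/e, p/E/In/b. Columns: Mid/T, Mid/H, Hi/T, Hi/H.
{r/S/Stay/d, r/S/Stay/e, r/S/Stay/b} → row (2,4) (2,4) (2,4) (2,4)
{r/S/In/d, r/S/In/e, r/S/In/b} → row (4,4) (4,4) (5,3) (0,9)
{r/E/Stay/d, r/E/In/d} → row (3,1) (3,1) (3,1) (3,1)
{r/E/Stay/e, r/E/In/e} → row (2,2) (2,2) (2,2) (2,2)
{r/E/Stay/b, r/E/In/b} → row (3,0) (3,0) (3,0) (3,0)
{p/S/Stay/d, p/S/Stay/e, p/S/Stay/b, p/S/In/d, p/S/In/e, p/S/In/b, p/E/Stay/d, p/E/Stay/e, p/E/Stay/b, p/E/In/d, p/E/In/e, p/E/In/b} → row (9,7) (9,7) (9,7) (9,7)
That's 6 distinct rows out of 24 strategies.

6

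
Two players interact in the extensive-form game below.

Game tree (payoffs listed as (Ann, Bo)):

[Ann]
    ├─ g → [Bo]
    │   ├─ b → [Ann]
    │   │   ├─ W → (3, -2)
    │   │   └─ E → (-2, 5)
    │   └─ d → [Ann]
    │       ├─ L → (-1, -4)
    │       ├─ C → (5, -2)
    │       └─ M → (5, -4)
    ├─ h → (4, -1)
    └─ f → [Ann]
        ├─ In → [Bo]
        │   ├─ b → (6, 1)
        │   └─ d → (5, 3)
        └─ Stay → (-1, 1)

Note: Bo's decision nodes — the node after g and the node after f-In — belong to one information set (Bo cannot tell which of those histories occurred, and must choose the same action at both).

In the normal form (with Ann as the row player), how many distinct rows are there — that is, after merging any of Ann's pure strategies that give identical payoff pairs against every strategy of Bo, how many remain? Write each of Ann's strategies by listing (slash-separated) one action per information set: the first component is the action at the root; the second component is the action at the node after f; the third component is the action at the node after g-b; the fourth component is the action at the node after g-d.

Ann has 36 pure strategies: g/In/W/L, g/In/W/C, g/In/W/M, g/In/E/L, g/In/E/C, g/In/E/M, g/Stay/W/L, g/Stay/W/C, g/Stay/W/M, g/Stay/E/L, g/Stay/E/C, g/Stay/E/M, h/In/W/L, h/In/W/C, h/In/W/M, h/In/E/L, h/In/E/C, h/In/E/M, h/Stay/W/L, h/Stay/W/C, h/Stay/W/M, h/Stay/E/L, h/Stay/E/C, h/Stay/E/M, f/In/W/L, f/In/W/C, f/In/W/M, f/In/E/L, f/In/E/C, f/In/E/M, f/Stay/W/L, f/Stay/W/C, f/Stay/W/M, f/Stay/E/L, f/Stay/E/C, f/Stay/E/M. Columns: b, d.
{g/In/W/L, g/Stay/W/L} → row (3,-2) (-1,-4)
{g/In/W/C, g/Stay/W/C} → row (3,-2) (5,-2)
{g/In/W/M, g/Stay/W/M} → row (3,-2) (5,-4)
{g/In/E/L, g/Stay/E/L} → row (-2,5) (-1,-4)
{g/In/E/C, g/Stay/E/C} → row (-2,5) (5,-2)
{g/In/E/M, g/Stay/E/M} → row (-2,5) (5,-4)
{h/In/W/L, h/In/W/C, h/In/W/M, h/In/E/L, h/In/E/C, h/In/E/M, h/Stay/W/L, h/Stay/W/C, h/Stay/W/M, h/Stay/E/L, h/Stay/E/C, h/Stay/E/M} → row (4,-1) (4,-1)
{f/In/W/L, f/In/W/C, f/In/W/M, f/In/E/L, f/In/E/C, f/In/E/M} → row (6,1) (5,3)
{f/Stay/W/L, f/Stay/W/C, f/Stay/W/M, f/Stay/E/L, f/Stay/E/C, f/Stay/E/M} → row (-1,1) (-1,1)
That's 9 distinct rows out of 36 strategies.

9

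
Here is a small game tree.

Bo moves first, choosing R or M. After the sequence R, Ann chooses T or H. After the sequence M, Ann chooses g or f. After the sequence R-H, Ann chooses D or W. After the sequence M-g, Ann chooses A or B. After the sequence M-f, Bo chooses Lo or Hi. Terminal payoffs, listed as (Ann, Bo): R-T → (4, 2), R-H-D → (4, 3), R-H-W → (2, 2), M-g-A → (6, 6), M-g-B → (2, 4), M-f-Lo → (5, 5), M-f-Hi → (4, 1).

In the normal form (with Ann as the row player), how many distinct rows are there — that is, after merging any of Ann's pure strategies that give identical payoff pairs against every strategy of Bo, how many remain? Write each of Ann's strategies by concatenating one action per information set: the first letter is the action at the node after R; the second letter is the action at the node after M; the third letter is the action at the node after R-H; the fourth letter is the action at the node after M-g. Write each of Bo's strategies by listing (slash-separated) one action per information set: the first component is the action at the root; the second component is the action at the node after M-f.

9

Ann has 16 pure strategies: TgDA, TgDB, TgWA, TgWB, TfDA, TfDB, TfWA, TfWB, HgDA, HgDB, HgWA, HgWB, HfDA, HfDB, HfWA, HfWB. Columns: R/Lo, R/Hi, M/Lo, M/Hi.
{TgDA, TgWA} → row (4,2) (4,2) (6,6) (6,6)
{TgDB, TgWB} → row (4,2) (4,2) (2,4) (2,4)
{TfDA, TfDB, TfWA, TfWB} → row (4,2) (4,2) (5,5) (4,1)
{HgDA} → row (4,3) (4,3) (6,6) (6,6)
{HgDB} → row (4,3) (4,3) (2,4) (2,4)
{HgWA} → row (2,2) (2,2) (6,6) (6,6)
{HgWB} → row (2,2) (2,2) (2,4) (2,4)
{HfDA, HfDB} → row (4,3) (4,3) (5,5) (4,1)
{HfWA, HfWB} → row (2,2) (2,2) (5,5) (4,1)
That's 9 distinct rows out of 16 strategies.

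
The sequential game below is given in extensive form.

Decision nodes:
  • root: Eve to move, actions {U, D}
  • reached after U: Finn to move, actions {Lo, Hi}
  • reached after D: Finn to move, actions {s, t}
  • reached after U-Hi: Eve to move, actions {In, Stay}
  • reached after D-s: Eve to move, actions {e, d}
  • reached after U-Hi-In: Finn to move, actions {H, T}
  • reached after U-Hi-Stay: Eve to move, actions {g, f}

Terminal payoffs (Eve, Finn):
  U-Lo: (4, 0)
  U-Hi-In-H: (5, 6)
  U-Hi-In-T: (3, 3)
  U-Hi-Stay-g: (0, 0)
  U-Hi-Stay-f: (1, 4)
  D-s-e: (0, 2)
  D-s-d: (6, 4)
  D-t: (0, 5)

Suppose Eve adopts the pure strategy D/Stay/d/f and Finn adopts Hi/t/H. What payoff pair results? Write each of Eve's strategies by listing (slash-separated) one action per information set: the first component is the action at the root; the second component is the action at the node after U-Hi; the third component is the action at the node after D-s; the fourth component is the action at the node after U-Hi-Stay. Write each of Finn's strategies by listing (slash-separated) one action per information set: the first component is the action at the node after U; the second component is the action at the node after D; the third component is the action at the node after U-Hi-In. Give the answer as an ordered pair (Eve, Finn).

Trace the play path from the root:
  Eve plays D
  Finn plays t at [D]
→ terminal payoff (0, 5).
(Eve's choice at the node after U-Hi is never reached on this path, so it doesn't affect the outcome.)

(0, 5)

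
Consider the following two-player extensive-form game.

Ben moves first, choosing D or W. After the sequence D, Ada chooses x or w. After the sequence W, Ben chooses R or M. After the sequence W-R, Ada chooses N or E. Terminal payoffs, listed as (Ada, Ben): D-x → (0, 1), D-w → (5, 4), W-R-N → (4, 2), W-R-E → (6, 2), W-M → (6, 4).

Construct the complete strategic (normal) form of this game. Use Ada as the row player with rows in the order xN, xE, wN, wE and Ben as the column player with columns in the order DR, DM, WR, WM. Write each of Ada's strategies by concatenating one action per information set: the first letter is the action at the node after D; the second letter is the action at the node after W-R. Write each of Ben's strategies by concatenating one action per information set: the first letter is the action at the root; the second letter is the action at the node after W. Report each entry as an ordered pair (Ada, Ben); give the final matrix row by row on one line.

Row xN: DR→(0,1), DM→(0,1), WR→(4,2), WM→(6,4)
Row xE: DR→(0,1), DM→(0,1), WR→(6,2), WM→(6,4)
Row wN: DR→(5,4), DM→(5,4), WR→(4,2), WM→(6,4)
Row wE: DR→(5,4), DM→(5,4), WR→(6,2), WM→(6,4)

xN: (0,1) (0,1) (4,2) (6,4) | xE: (0,1) (0,1) (6,2) (6,4) | wN: (5,4) (5,4) (4,2) (6,4) | wE: (5,4) (5,4) (6,2) (6,4)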